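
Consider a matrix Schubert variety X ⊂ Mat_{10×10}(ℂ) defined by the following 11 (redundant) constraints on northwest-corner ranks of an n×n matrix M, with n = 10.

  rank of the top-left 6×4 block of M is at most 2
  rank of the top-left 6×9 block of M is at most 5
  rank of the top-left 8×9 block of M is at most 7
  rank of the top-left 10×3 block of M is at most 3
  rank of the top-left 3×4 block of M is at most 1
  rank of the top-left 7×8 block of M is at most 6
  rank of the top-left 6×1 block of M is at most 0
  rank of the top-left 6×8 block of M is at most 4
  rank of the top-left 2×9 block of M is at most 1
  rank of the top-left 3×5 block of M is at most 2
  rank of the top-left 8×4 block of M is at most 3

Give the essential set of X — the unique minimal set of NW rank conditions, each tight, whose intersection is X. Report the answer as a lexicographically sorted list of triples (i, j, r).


Propagating the 11 rank bounds to every northwest block:

  0, 1, 1, 1, 1, 1, 1, 1, 1, 1
  0, 1, 1, 1, 1, 1, 1, 1, 1, 2
  0, 1, 1, 1, 2, 2, 2, 2, 2, 3
  0, 1, 2, 2, 3, 3, 3, 3, 3, 4
  0, 1, 2, 2, 3, 4, 4, 4, 4, 5
  0, 1, 2, 2, 3, 4, 4, 4, 5, 6
  1, 2, 3, 3, 4, 5, 5, 5, 6, 7
  1, 2, 3, 3, 4, 5, 6, 6, 7, 8
  1, 2, 3, 4, 5, 6, 7, 7, 8, 9
  1, 2, 3, 4, 5, 6, 7, 8, 9, 10

so w = (2, 10, 5, 3, 6, 9, 1, 7, 4, 8).

6 SE-corners of the 20-cell Rothe diagram give Ess(w):

[(2, 9, 1), (3, 4, 1), (6, 1, 0), (6, 4, 2), (6, 8, 4), (8, 4, 3)]


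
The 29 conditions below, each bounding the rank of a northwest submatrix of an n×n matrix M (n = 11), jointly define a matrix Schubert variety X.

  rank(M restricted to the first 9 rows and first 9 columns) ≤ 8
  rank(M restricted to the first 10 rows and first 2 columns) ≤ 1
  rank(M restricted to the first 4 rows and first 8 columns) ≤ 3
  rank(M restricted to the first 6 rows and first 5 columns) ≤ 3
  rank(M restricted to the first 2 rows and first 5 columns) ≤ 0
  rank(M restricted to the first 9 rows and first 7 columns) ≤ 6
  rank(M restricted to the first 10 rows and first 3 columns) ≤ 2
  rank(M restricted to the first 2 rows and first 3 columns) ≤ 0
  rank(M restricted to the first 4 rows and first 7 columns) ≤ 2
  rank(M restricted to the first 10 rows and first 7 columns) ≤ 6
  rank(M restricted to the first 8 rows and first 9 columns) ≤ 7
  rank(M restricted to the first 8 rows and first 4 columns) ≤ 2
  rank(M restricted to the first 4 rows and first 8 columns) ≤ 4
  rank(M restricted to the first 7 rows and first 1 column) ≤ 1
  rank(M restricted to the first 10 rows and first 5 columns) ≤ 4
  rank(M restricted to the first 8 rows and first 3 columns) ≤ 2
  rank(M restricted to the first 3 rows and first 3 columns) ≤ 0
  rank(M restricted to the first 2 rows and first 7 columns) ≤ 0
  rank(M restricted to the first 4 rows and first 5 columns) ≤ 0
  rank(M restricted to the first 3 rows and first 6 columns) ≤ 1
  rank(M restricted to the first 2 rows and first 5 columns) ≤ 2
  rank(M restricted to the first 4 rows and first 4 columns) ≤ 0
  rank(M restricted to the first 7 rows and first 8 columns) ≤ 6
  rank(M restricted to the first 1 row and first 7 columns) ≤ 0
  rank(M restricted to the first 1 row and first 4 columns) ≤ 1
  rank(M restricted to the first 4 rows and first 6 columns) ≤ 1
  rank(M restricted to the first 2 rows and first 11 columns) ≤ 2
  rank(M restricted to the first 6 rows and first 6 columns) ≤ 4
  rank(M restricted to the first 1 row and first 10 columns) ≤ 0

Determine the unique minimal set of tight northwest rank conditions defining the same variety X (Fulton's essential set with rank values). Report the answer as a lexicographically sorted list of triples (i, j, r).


Recovering R(i,j) via the rank-extension bound from the 29 conditions:

  0 | 0 | 0 | 0 | 0 | 0 | 0 | 0 | 0 | 0 | 1
  0 | 0 | 0 | 0 | 0 | 0 | 0 | 1 | 1 | 1 | 2
  0 | 0 | 0 | 0 | 0 | 1 | 1 | 2 | 2 | 2 | 3
  0 | 0 | 0 | 0 | 0 | 1 | 2 | 3 | 3 | 3 | 4
  1 | 1 | 1 | 1 | 1 | 2 | 3 | 4 | 4 | 4 | 5
  1 | 1 | 2 | 2 | 2 | 3 | 4 | 5 | 5 | 5 | 6
  1 | 1 | 2 | 2 | 3 | 4 | 5 | 6 | 6 | 6 | 7
  1 | 1 | 2 | 2 | 3 | 4 | 5 | 6 | 7 | 7 | 8
  1 | 1 | 2 | 3 | 4 | 5 | 6 | 7 | 8 | 8 | 9
  1 | 1 | 2 | 3 | 4 | 5 | 6 | 7 | 8 | 9 | 10
  1 | 2 | 3 | 4 | 5 | 6 | 7 | 8 | 9 | 10 | 11

giving w = (11, 8, 6, 7, 1, 3, 5, 9, 4, 10, 2) via Δ²R.

5 SE-corners of the 34-cell Rothe diagram give Ess(w):

[(1, 10, 0), (2, 7, 0), (4, 5, 0), (8, 4, 2), (10, 2, 1)]


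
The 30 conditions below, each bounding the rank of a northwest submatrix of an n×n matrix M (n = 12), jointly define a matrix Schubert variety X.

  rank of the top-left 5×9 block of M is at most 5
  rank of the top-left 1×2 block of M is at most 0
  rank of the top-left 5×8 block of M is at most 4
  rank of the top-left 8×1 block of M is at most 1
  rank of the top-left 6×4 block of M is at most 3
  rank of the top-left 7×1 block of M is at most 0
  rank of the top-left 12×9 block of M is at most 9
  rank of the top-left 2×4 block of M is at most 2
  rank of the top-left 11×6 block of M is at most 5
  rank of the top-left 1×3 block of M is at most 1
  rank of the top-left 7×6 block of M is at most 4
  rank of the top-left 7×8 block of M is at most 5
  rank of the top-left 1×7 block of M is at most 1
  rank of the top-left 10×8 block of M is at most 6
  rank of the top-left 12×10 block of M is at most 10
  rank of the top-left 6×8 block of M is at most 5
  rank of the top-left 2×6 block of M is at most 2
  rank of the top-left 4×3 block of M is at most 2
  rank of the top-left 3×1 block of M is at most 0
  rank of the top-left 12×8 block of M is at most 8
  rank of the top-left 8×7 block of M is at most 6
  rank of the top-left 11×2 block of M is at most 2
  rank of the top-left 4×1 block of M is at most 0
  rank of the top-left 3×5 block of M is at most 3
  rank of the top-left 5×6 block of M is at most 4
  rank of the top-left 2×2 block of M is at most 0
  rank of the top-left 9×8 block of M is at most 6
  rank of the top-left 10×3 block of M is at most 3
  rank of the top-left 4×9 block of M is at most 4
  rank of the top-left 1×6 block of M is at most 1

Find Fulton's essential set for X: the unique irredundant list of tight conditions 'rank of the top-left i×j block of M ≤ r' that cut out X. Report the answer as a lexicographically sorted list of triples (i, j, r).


Computing R[i][j] = min implied NW-rank bound (n=12, 30 conditions):

  row 1: 0  0  1  1  1  1  1  1  1  1  1  1
  row 2: 0  0  1  2  2  2  2  2  2  2  2  2
  row 3: 0  1  2  3  3  3  3  3  3  3  3  3
  row 4: 0  1  2  3  4  4  4  4  4  4  4  4
  row 5: 0  1  2  3  4  4  4  4  5  5  5  5
  row 6: 0  1  2  3  4  4  5  5  6  6  6  6
  row 7: 0  1  2  3  4  4  5  5  6  7  7  7
  row 8: 1  2  3  4  5  5  6  6  7  8  8  8
  row 9: 1  2  3  4  5  5  6  6  7  8  9  9
  row 10: 1  2  3  4  5  5  6  6  7  8  9  10
  row 11: 1  2  3  4  5  5  6  7  8  9  10  11
  row 12: 1  2  3  4  5  6  7  8  9  10  11  12

hence w(1..12) = (3, 4, 2, 5, 9, 7, 10, 1, 11, 12, 8, 6).

|D(w)|=20, |Ess(w)|=7:

[(2, 2, 0), (5, 8, 4), (7, 1, 0), (7, 6, 4), (7, 8, 5), (10, 8, 6), (11, 6, 5)]


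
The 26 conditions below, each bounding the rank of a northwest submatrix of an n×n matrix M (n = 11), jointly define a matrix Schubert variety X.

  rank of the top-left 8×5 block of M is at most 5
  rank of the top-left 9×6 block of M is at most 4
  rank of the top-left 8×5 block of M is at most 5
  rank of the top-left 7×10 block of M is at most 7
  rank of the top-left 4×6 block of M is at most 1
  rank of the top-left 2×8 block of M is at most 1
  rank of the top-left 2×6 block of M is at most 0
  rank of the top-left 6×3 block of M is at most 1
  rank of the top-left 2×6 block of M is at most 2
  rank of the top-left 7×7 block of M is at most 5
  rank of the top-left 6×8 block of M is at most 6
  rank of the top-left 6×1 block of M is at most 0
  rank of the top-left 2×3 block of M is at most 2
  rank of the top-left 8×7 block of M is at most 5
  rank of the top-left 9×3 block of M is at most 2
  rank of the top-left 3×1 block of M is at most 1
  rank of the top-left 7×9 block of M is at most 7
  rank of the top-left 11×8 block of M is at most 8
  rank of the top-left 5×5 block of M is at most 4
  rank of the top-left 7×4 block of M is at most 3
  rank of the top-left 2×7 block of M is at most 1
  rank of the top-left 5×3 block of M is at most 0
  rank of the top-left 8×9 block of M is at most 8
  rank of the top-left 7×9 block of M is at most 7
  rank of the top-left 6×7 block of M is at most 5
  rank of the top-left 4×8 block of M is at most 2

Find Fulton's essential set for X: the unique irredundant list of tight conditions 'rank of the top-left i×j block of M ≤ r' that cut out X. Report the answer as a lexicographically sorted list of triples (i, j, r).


Rank table r_w(11×11) implied by the 26 constraints:

  row 1: 0, 0, 0, 0, 0, 0, 1, 1, 1, 1, 1
  row 2: 0, 0, 0, 0, 0, 0, 1, 1, 2, 2, 2
  row 3: 0, 0, 0, 1, 1, 1, 2, 2, 3, 3, 3
  row 4: 0, 0, 0, 1, 1, 1, 2, 2, 3, 4, 4
  row 5: 0, 0, 0, 1, 2, 2, 3, 3, 4, 5, 5
  row 6: 0, 1, 1, 2, 3, 3, 4, 4, 5, 6, 6
  row 7: 1, 2, 2, 3, 4, 4, 5, 5, 6, 7, 7
  row 8: 1, 2, 2, 3, 4, 4, 5, 6, 7, 8, 8
  row 9: 1, 2, 2, 3, 4, 4, 5, 6, 7, 8, 9
  row 10: 1, 2, 3, 4, 5, 5, 6, 7, 8, 9, 10
  row 11: 1, 2, 3, 4, 5, 6, 7, 8, 9, 10, 11

second differences of R give the permutation w = (7, 9, 4, 10, 5, 2, 1, 8, 11, 3, 6).

|D(w)|=30, |Ess(w)|=8:

[(2, 6, 0), (2, 8, 1), (4, 6, 1), (4, 8, 2), (5, 3, 0), (6, 1, 0), (9, 3, 2), (9, 6, 4)]


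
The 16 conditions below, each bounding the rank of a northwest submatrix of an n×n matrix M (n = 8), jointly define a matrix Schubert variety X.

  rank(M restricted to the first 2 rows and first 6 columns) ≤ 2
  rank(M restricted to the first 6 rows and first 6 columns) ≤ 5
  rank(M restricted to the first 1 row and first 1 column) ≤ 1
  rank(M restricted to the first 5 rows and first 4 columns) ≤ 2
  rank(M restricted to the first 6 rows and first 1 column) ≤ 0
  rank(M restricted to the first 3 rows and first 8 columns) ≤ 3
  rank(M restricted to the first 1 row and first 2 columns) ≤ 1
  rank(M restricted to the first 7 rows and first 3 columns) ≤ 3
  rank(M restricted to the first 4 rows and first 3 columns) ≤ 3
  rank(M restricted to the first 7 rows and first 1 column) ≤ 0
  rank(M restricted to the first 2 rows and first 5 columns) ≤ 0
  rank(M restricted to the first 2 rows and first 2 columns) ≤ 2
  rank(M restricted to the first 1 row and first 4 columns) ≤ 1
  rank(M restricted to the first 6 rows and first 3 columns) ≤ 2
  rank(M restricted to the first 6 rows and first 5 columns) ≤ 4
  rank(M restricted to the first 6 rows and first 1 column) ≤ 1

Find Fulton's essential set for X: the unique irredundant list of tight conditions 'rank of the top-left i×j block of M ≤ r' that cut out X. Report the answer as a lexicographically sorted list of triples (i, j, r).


Computing R[i][j] = min implied NW-rank bound (n=8, 16 conditions):

  row 1: 0 0 0 0 0 1 1 1
  row 2: 0 0 0 0 0 1 2 2
  row 3: 0 1 1 1 1 2 3 3
  row 4: 0 1 2 2 2 3 4 4
  row 5: 0 1 2 2 3 4 5 5
  row 6: 0 1 2 3 4 5 6 6
  row 7: 0 1 2 3 4 5 6 7
  row 8: 1 2 3 4 5 6 7 8

so w = (6, 7, 2, 3, 5, 4, 8, 1).

Rothe diagram D(w) (16 cells), 3 SE-corners (essential conditions):

[(2, 5, 0), (5, 4, 2), (7, 1, 0)]


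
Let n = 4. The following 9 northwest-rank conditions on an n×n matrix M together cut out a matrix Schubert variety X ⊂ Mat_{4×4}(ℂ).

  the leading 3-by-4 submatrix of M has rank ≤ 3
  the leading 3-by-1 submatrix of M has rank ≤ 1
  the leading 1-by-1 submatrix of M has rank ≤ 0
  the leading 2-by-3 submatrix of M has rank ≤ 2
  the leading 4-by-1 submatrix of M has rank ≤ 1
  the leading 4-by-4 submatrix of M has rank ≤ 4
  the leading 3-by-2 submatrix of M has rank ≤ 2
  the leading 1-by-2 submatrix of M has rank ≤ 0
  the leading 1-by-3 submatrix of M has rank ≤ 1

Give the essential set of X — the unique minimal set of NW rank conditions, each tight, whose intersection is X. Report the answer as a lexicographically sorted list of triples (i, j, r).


Propagating the 9 rank bounds to every northwest block:

  row 1: 0 | 0 | 1 | 1
  row 2: 1 | 1 | 2 | 2
  row 3: 1 | 2 | 3 | 3
  row 4: 1 | 2 | 3 | 4

so w = (3, 1, 2, 4).

ℓ(w)=2; the 1 essential cell (i,j,r):

[(1, 2, 0)]


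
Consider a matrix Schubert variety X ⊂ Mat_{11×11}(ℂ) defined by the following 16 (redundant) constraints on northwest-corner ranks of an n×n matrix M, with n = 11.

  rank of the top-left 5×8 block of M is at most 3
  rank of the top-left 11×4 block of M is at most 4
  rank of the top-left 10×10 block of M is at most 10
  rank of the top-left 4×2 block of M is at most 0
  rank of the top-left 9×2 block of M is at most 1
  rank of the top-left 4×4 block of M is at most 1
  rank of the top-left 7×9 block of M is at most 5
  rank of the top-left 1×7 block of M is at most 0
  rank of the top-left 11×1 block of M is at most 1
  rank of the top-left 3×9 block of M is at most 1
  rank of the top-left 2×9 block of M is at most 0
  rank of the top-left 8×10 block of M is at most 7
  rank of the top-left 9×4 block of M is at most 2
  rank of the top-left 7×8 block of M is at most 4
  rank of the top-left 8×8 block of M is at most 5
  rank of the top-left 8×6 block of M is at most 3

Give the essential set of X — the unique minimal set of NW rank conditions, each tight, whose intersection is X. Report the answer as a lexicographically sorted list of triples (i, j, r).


Reconstructing r_w from the 16 given conditions:

  i=1: 0 | 0 | 0 | 0 | 0 | 0 | 0 | 0 | 0 | 1 | 1
  i=2: 0 | 0 | 0 | 0 | 0 | 0 | 0 | 0 | 0 | 1 | 2
  i=3: 0 | 0 | 1 | 1 | 1 | 1 | 1 | 1 | 1 | 2 | 3
  i=4: 0 | 0 | 1 | 1 | 2 | 2 | 2 | 2 | 2 | 3 | 4
  i=5: 1 | 1 | 2 | 2 | 3 | 3 | 3 | 3 | 3 | 4 | 5
  i=6: 1 | 1 | 2 | 2 | 3 | 3 | 4 | 4 | 4 | 5 | 6
  i=7: 1 | 1 | 2 | 2 | 3 | 3 | 4 | 4 | 5 | 6 | 7
  i=8: 1 | 1 | 2 | 2 | 3 | 3 | 4 | 5 | 6 | 7 | 8
  i=9: 1 | 1 | 2 | 2 | 3 | 4 | 5 | 6 | 7 | 8 | 9
  i=10: 1 | 2 | 3 | 3 | 4 | 5 | 6 | 7 | 8 | 9 | 10
  i=11: 1 | 2 | 3 | 4 | 5 | 6 | 7 | 8 | 9 | 10 | 11

so w = (10, 11, 3, 5, 1, 7, 9, 8, 6, 2, 4).

Rothe diagram D(w) (35 cells), 7 SE-corners (essential conditions):

[(2, 9, 0), (4, 2, 0), (4, 4, 1), (7, 8, 4), (8, 6, 3), (9, 2, 1), (9, 4, 2)]


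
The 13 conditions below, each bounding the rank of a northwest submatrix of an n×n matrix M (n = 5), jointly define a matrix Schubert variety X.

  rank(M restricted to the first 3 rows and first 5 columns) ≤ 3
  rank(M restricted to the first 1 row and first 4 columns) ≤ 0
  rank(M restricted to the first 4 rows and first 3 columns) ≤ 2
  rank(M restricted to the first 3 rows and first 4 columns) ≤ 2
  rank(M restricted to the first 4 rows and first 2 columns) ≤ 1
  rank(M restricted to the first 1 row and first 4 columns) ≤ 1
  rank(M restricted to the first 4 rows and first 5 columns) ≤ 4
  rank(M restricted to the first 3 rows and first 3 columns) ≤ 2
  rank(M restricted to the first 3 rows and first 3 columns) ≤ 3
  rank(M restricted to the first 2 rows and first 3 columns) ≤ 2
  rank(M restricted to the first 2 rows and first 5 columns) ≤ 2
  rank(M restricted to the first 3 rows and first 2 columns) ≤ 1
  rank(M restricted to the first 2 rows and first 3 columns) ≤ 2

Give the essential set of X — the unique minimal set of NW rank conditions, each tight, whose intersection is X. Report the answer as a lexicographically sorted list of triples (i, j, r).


Computing R[i][j] = min implied NW-rank bound (n=5, 13 conditions):

  0 | 0 | 0 | 0 | 1
  1 | 1 | 1 | 1 | 2
  1 | 1 | 2 | 2 | 3
  1 | 1 | 2 | 3 | 4
  1 | 2 | 3 | 4 | 5

so w = (5, 1, 3, 4, 2).

ℓ(w)=6; the 2 essential cells (i,j,r):

[(1, 4, 0), (4, 2, 1)]


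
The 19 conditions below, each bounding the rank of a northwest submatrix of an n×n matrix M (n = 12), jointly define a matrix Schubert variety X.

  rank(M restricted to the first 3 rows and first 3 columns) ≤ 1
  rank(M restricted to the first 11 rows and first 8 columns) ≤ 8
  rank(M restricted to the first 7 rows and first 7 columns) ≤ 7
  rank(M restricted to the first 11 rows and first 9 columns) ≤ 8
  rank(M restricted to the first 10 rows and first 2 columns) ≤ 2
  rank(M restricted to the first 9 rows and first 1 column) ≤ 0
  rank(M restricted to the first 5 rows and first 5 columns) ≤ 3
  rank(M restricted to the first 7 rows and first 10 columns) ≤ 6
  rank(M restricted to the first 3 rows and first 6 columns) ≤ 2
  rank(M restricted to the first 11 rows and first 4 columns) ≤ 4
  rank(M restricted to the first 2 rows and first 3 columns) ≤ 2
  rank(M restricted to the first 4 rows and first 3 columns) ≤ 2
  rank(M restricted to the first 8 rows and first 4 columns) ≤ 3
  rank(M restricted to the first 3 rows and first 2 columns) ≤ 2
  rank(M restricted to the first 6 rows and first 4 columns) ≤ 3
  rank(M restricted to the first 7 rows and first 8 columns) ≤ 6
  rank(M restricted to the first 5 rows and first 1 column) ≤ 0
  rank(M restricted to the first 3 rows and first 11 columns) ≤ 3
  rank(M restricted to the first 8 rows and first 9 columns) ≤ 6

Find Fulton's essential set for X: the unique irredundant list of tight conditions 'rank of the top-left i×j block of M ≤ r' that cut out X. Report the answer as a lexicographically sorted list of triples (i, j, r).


The tightest implied rank at each (i,j), from the 19 conditions:

  R[1]: 0 1 1 1 1 1 1 1 1 1 1 1
  R[2]: 0 1 1 2 2 2 2 2 2 2 2 2
  R[3]: 0 1 1 2 2 2 3 3 3 3 3 3
  R[4]: 0 1 2 3 3 3 4 4 4 4 4 4
  R[5]: 0 1 2 3 3 4 5 5 5 5 5 5
  R[6]: 0 1 2 3 4 5 6 6 6 6 6 6
  R[7]: 0 1 2 3 4 5 6 6 6 6 7 7
  R[8]: 0 1 2 3 4 5 6 6 6 7 8 8
  R[9]: 0 1 2 3 4 5 6 7 7 8 9 9
  R[10]: 1 2 3 4 5 6 7 8 8 9 10 10
  R[11]: 1 2 3 4 5 6 7 8 8 9 10 11
  R[12]: 1 2 3 4 5 6 7 8 9 10 11 12

second differences of R give the permutation w = (2, 4, 7, 3, 6, 5, 11, 10, 8, 1, 12, 9).

D(w) has 20 cells with 7 SE-corners; essential set:

[(3, 3, 1), (3, 6, 2), (5, 5, 3), (7, 10, 6), (8, 9, 6), (9, 1, 0), (11, 9, 8)]


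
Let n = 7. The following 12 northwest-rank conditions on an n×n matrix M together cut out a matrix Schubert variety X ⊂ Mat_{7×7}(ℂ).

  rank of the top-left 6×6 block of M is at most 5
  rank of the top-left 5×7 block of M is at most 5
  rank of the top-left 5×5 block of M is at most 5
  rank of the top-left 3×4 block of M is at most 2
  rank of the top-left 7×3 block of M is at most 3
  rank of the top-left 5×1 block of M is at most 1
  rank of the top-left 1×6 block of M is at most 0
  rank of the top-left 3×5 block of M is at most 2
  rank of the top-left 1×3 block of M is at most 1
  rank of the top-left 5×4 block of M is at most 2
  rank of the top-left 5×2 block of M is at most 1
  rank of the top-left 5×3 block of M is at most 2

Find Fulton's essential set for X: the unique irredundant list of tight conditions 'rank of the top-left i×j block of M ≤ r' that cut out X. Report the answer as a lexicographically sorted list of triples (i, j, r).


Rank table r_w(7×7) implied by the 12 constraints:

  0  0  0  0  0  0  1
  1  1  1  1  1  1  2
  1  1  2  2  2  2  3
  1  1  2  2  3  3  4
  1  1  2  2  3  4  5
  1  2  3  3  4  5  6
  1  2  3  4  5  6  7

hence w(1..7) = (7, 1, 3, 5, 6, 2, 4).

ℓ(w)=11; the 3 essential cells (i,j,r):

[(1, 6, 0), (5, 2, 1), (5, 4, 2)]


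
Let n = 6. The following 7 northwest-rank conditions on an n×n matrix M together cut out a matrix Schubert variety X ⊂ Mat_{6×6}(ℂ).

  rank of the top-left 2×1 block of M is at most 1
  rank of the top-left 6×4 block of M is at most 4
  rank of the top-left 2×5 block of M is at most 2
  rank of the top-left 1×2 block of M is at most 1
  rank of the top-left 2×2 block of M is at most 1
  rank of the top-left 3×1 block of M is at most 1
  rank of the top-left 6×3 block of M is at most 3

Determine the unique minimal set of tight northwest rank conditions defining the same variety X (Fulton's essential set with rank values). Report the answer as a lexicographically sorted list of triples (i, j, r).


Reconstructing r_w from the 7 given conditions:

  row 1: 1, 1, 1, 1, 1, 1
  row 2: 1, 1, 2, 2, 2, 2
  row 3: 1, 2, 3, 3, 3, 3
  row 4: 1, 2, 3, 4, 4, 4
  row 5: 1, 2, 3, 4, 5, 5
  row 6: 1, 2, 3, 4, 5, 6

second differences of R give the permutation w = (1, 3, 2, 4, 5, 6).

Rothe diagram D(w) (1 cell), 1 SE-corner (essential condition):

[(2, 2, 1)]


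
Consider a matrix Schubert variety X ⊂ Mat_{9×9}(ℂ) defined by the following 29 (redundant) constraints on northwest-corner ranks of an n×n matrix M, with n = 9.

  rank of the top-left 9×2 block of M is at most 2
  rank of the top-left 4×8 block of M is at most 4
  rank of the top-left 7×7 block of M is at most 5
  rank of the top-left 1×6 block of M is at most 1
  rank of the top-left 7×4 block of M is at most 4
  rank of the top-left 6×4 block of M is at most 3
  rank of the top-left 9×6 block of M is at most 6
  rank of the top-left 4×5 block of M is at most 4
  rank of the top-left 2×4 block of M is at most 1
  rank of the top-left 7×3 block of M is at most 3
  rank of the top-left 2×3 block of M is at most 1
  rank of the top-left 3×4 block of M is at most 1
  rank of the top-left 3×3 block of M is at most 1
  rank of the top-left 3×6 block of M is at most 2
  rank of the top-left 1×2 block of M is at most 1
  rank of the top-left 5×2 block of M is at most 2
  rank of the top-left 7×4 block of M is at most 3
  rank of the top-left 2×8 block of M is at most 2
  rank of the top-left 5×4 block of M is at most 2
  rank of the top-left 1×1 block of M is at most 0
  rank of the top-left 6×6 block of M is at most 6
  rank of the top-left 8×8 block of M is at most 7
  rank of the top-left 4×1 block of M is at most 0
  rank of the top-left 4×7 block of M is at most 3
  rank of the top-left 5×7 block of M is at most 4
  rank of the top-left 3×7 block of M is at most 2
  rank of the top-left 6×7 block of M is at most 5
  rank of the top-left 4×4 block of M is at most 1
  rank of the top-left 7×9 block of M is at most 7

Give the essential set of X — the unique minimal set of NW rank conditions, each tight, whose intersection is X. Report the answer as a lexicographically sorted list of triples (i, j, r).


Propagating the 29 rank bounds to every northwest block:

  i=1: 0 1 1 1 1 1 1 1 1
  i=2: 0 1 1 1 2 2 2 2 2
  i=3: 0 1 1 1 2 2 2 3 3
  i=4: 0 1 1 1 2 3 3 4 4
  i=5: 1 2 2 2 3 4 4 5 5
  i=6: 1 2 3 3 4 5 5 6 6
  i=7: 1 2 3 3 4 5 5 6 7
  i=8: 1 2 3 4 5 6 6 7 8
  i=9: 1 2 3 4 5 6 7 8 9

second differences of R give the permutation w = (2, 5, 8, 6, 1, 3, 9, 4, 7).

|D(w)|=14, |Ess(w)|=5:

[(3, 7, 2), (4, 1, 0), (4, 4, 1), (7, 4, 3), (7, 7, 5)]


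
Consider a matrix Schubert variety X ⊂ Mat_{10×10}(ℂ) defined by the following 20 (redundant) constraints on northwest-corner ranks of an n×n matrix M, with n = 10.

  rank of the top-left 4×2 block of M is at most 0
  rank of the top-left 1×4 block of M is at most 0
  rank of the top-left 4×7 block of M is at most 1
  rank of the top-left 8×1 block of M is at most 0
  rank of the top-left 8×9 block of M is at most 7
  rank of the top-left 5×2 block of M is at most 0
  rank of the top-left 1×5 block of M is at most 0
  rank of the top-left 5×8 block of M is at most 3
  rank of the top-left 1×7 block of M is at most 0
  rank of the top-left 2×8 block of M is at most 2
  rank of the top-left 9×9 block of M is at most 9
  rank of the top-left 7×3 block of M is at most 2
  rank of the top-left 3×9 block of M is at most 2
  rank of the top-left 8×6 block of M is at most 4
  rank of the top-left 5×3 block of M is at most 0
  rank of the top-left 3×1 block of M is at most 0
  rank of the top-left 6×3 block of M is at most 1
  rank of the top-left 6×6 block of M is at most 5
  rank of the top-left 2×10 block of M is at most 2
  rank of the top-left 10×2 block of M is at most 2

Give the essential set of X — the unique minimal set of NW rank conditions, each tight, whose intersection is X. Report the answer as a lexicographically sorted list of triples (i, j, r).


Rank table r_w(10×10) implied by the 20 constraints:

  i=1: 0 | 0 | 0 | 0 | 0 | 0 | 0 | 1 | 1 | 1
  i=2: 0 | 0 | 0 | 1 | 1 | 1 | 1 | 2 | 2 | 2
  i=3: 0 | 0 | 0 | 1 | 1 | 1 | 1 | 2 | 2 | 3
  i=4: 0 | 0 | 0 | 1 | 1 | 1 | 1 | 2 | 3 | 4
  i=5: 0 | 0 | 0 | 1 | 2 | 2 | 2 | 3 | 4 | 5
  i=6: 0 | 1 | 1 | 2 | 3 | 3 | 3 | 4 | 5 | 6
  i=7: 0 | 1 | 2 | 3 | 4 | 4 | 4 | 5 | 6 | 7
  i=8: 0 | 1 | 2 | 3 | 4 | 4 | 5 | 6 | 7 | 8
  i=9: 1 | 2 | 3 | 4 | 5 | 5 | 6 | 7 | 8 | 9
  i=10: 1 | 2 | 3 | 4 | 5 | 6 | 7 | 8 | 9 | 10

so w = (8, 4, 10, 9, 5, 2, 3, 7, 1, 6).

6 SE-corners of the 30-cell Rothe diagram give Ess(w):

[(1, 7, 0), (3, 9, 2), (4, 7, 1), (5, 3, 0), (8, 1, 0), (8, 6, 4)]


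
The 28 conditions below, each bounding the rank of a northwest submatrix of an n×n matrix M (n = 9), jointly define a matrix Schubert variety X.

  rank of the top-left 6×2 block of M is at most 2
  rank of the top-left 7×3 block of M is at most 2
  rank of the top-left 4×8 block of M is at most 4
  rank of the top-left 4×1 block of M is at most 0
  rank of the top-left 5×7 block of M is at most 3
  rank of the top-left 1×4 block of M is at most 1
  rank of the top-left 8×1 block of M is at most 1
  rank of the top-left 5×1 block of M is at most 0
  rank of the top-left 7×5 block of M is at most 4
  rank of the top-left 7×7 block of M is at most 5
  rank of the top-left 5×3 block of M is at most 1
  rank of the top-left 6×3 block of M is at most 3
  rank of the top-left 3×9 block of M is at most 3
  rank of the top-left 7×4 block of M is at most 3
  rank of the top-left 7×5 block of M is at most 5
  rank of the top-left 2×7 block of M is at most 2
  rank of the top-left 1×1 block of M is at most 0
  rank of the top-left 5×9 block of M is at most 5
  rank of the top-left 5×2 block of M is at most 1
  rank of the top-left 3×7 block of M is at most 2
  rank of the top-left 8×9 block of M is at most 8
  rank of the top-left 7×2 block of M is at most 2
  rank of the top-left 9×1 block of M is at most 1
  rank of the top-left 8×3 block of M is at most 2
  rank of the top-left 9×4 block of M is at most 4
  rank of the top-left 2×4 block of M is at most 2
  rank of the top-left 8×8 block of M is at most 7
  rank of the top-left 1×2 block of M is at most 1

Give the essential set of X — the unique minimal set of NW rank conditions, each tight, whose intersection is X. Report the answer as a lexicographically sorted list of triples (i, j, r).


Rank table r_w(9×9) implied by the 28 constraints:

  i=1: 0, 1, 1, 1, 1, 1, 1, 1, 1
  i=2: 0, 1, 1, 2, 2, 2, 2, 2, 2
  i=3: 0, 1, 1, 2, 2, 2, 2, 3, 3
  i=4: 0, 1, 1, 2, 3, 3, 3, 4, 4
  i=5: 0, 1, 1, 2, 3, 3, 3, 4, 5
  i=6: 1, 2, 2, 3, 4, 4, 4, 5, 6
  i=7: 1, 2, 2, 3, 4, 5, 5, 6, 7
  i=8: 1, 2, 2, 3, 4, 5, 6, 7, 8
  i=9: 1, 2, 3, 4, 5, 6, 7, 8, 9

reading off 1-entries of Δ²R: w = (2, 4, 8, 5, 9, 1, 6, 7, 3).

|D(w)|=16, |Ess(w)|=5:

[(3, 7, 2), (5, 1, 0), (5, 3, 1), (5, 7, 3), (8, 3, 2)]


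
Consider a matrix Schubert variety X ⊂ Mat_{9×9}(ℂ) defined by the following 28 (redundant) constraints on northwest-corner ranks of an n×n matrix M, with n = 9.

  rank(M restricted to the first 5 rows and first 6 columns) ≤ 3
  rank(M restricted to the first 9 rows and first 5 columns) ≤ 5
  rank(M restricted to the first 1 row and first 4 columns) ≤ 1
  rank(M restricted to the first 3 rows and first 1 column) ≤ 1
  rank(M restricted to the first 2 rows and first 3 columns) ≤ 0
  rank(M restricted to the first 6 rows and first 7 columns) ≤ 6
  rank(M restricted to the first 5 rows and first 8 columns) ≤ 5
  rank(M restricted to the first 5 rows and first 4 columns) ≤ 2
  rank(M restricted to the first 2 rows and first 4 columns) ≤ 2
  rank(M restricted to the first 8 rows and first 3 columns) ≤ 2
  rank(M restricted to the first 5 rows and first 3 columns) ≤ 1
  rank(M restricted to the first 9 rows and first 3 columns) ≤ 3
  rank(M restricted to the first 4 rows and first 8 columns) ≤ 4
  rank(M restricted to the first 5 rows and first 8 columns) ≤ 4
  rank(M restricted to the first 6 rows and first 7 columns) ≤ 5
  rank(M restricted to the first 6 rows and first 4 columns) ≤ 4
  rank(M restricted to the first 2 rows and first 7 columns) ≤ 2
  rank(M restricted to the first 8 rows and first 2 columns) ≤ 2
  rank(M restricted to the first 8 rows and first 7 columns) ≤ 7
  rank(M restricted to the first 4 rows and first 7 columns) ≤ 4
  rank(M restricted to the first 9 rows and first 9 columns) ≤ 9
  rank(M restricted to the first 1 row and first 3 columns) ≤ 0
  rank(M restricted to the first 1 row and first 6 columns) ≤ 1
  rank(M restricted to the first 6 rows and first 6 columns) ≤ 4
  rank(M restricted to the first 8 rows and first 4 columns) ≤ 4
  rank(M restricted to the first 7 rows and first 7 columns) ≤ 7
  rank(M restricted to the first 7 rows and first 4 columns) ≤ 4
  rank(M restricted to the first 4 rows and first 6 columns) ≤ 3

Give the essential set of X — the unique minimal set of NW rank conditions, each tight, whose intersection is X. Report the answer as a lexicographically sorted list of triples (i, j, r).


Computing R[i][j] = min implied NW-rank bound (n=9, 28 conditions):

  row 1: 0  0  0  1  1  1  1  1  1
  row 2: 0  0  0  1  2  2  2  2  2
  row 3: 1  1  1  2  3  3  3  3  3
  row 4: 1  1  1  2  3  3  4  4  4
  row 5: 1  1  1  2  3  3  4  4  5
  row 6: 1  2  2  3  4  4  5  5  6
  row 7: 1  2  2  3  4  5  6  6  7
  row 8: 1  2  2  3  4  5  6  7  8
  row 9: 1  2  3  4  5  6  7  8  9

giving w = (4, 5, 1, 7, 9, 2, 6, 8, 3) via Δ²R.

D(w) has 15 cells with 5 SE-corners; essential set:

[(2, 3, 0), (5, 3, 1), (5, 6, 3), (5, 8, 4), (8, 3, 2)]


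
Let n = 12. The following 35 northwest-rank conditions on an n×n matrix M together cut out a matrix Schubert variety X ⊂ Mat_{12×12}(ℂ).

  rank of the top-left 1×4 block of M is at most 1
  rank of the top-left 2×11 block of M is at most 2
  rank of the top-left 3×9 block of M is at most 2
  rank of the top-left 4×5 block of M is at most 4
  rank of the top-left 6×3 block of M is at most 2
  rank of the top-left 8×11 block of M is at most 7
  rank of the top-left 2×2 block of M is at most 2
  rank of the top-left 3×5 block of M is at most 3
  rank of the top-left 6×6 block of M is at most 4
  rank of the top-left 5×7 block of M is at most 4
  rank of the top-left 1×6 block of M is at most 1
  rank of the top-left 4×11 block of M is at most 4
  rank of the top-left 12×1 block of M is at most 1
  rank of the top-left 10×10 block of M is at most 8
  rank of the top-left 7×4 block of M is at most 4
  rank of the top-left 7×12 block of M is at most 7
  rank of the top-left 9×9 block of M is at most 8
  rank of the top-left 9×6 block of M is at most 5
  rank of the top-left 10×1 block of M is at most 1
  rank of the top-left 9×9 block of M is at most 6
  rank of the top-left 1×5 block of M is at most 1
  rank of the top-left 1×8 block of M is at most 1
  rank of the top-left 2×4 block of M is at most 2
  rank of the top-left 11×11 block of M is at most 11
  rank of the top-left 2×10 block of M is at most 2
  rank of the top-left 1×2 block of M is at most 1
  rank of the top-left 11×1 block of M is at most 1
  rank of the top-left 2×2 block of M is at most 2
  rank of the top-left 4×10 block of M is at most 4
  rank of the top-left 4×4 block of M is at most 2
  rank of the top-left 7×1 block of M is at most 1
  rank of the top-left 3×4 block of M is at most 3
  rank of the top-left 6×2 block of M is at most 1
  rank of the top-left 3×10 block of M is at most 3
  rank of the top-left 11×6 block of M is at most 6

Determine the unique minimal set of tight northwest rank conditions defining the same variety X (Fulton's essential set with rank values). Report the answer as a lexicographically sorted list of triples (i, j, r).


Recovering R(i,j) via the rank-extension bound from the 35 conditions:

  i=1: 1 1 1 1 1 1 1 1 1 1 1 1
  i=2: 1 1 2 2 2 2 2 2 2 2 2 2
  i=3: 1 1 2 2 2 2 2 2 2 3 3 3
  i=4: 1 1 2 2 3 3 3 3 3 4 4 4
  i=5: 1 1 2 3 4 4 4 4 4 5 5 5
  i=6: 1 1 2 3 4 4 5 5 5 6 6 6
  i=7: 1 2 3 4 5 5 6 6 6 7 7 7
  i=8: 1 2 3 4 5 5 6 6 6 7 7 8
  i=9: 1 2 3 4 5 5 6 6 6 7 8 9
  i=10: 1 2 3 4 5 6 7 7 7 8 9 10
  i=11: 1 2 3 4 5 6 7 8 8 9 10 11
  i=12: 1 2 3 4 5 6 7 8 9 10 11 12

hence w(1..12) = (1, 3, 10, 5, 4, 7, 2, 12, 11, 6, 8, 9).

|D(w)|=20, |Ess(w)|=7:

[(3, 9, 2), (4, 4, 2), (6, 2, 1), (6, 6, 4), (8, 11, 7), (9, 6, 5), (9, 9, 6)]


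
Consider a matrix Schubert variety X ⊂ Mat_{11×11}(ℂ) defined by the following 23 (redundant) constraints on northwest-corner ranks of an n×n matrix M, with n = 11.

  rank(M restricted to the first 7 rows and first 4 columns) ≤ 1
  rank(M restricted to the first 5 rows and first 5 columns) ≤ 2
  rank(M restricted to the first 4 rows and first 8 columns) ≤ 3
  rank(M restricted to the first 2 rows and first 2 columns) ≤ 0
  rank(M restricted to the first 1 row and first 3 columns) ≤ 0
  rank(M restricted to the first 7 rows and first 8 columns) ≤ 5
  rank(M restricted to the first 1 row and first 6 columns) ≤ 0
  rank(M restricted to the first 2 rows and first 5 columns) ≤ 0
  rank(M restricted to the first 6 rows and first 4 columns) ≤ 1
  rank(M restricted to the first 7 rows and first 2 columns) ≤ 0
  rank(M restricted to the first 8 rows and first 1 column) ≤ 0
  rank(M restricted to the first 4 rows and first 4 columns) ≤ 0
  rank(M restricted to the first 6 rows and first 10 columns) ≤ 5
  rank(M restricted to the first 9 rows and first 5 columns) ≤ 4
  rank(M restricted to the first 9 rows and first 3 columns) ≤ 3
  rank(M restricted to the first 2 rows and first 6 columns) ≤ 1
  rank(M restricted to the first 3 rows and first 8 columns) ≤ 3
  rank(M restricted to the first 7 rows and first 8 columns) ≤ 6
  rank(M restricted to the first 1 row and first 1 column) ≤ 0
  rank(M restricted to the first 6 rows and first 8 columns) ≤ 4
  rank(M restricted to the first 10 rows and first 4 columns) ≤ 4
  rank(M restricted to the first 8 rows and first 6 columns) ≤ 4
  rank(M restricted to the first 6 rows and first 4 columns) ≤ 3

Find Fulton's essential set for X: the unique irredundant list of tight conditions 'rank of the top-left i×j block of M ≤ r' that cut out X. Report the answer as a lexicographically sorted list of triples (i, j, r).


Rank table r_w(11×11) implied by the 23 constraints:

  row 1: 0 | 0 | 0 | 0 | 0 | 0 | 1 | 1 | 1 | 1 | 1
  row 2: 0 | 0 | 0 | 0 | 0 | 1 | 2 | 2 | 2 | 2 | 2
  row 3: 0 | 0 | 0 | 0 | 1 | 2 | 3 | 3 | 3 | 3 | 3
  row 4: 0 | 0 | 0 | 0 | 1 | 2 | 3 | 3 | 4 | 4 | 4
  row 5: 0 | 0 | 1 | 1 | 2 | 3 | 4 | 4 | 5 | 5 | 5
  row 6: 0 | 0 | 1 | 1 | 2 | 3 | 4 | 4 | 5 | 5 | 6
  row 7: 0 | 0 | 1 | 1 | 2 | 3 | 4 | 5 | 6 | 6 | 7
  row 8: 0 | 1 | 2 | 2 | 3 | 4 | 5 | 6 | 7 | 7 | 8
  row 9: 1 | 2 | 3 | 3 | 4 | 5 | 6 | 7 | 8 | 8 | 9
  row 10: 1 | 2 | 3 | 4 | 5 | 6 | 7 | 8 | 9 | 9 | 10
  row 11: 1 | 2 | 3 | 4 | 5 | 6 | 7 | 8 | 9 | 10 | 11

second differences of R give the permutation w = (7, 6, 5, 9, 3, 11, 8, 2, 1, 4, 10).

|D(w)|=31, |Ess(w)|=9:

[(1, 6, 0), (2, 5, 0), (4, 4, 0), (4, 8, 3), (6, 8, 4), (6, 10, 5), (7, 2, 0), (7, 4, 1), (8, 1, 0)]


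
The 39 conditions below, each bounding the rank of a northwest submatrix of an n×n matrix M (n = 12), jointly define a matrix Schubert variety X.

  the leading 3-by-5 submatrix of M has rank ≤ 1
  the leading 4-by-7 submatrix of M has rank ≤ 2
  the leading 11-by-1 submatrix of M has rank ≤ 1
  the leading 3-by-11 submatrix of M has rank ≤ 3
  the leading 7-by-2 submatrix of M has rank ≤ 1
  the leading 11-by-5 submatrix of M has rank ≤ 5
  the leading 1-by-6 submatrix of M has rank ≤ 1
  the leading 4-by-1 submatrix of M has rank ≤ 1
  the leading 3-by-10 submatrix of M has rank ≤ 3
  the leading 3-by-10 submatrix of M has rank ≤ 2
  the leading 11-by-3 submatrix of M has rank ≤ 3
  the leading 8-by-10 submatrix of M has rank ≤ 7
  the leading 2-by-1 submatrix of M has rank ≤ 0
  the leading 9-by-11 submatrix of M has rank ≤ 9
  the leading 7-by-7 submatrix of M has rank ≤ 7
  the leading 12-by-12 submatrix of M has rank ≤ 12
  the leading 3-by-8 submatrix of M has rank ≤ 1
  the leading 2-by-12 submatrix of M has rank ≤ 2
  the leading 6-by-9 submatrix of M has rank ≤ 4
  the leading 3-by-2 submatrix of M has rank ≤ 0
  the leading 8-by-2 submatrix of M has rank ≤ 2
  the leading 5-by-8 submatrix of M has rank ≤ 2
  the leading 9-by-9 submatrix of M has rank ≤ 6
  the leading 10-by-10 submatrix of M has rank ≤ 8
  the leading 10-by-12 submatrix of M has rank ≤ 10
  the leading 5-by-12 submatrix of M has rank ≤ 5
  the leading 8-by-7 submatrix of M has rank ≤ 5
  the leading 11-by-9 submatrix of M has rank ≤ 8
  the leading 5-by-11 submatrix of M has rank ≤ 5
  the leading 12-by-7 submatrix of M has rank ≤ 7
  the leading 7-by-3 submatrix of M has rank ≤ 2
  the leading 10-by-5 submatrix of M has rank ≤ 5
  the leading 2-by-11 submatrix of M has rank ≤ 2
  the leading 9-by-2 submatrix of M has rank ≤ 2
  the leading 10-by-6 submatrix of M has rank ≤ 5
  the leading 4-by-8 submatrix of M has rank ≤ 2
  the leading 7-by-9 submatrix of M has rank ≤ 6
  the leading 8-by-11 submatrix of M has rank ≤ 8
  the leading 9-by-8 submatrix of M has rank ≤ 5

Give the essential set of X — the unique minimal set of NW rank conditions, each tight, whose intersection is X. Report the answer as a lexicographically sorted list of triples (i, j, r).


Computing R[i][j] = min implied NW-rank bound (n=12, 39 conditions):

  row 1: 0 0 1 1 1 1 1 1 1 1 1 1
  row 2: 0 0 1 1 1 1 1 1 2 2 2 2
  row 3: 0 0 1 1 1 1 1 1 2 2 3 3
  row 4: 1 1 2 2 2 2 2 2 3 3 4 4
  row 5: 1 1 2 2 2 2 2 2 3 4 5 5
  row 6: 1 1 2 3 3 3 3 3 4 5 6 6
  row 7: 1 1 2 3 4 4 4 4 5 6 7 7
  row 8: 1 2 3 4 5 5 5 5 6 7 8 8
  row 9: 1 2 3 4 5 5 5 5 6 7 8 9
  row 10: 1 2 3 4 5 5 6 6 7 8 9 10
  row 11: 1 2 3 4 5 6 7 7 8 9 10 11
  row 12: 1 2 3 4 5 6 7 8 9 10 11 12

second differences of R give the permutation w = (3, 9, 11, 1, 10, 4, 5, 2, 12, 7, 6, 8).

Rothe diagram D(w) (29 cells), 7 SE-corners (essential conditions):

[(3, 2, 0), (3, 8, 1), (3, 10, 2), (5, 8, 2), (7, 2, 1), (9, 8, 5), (10, 6, 5)]


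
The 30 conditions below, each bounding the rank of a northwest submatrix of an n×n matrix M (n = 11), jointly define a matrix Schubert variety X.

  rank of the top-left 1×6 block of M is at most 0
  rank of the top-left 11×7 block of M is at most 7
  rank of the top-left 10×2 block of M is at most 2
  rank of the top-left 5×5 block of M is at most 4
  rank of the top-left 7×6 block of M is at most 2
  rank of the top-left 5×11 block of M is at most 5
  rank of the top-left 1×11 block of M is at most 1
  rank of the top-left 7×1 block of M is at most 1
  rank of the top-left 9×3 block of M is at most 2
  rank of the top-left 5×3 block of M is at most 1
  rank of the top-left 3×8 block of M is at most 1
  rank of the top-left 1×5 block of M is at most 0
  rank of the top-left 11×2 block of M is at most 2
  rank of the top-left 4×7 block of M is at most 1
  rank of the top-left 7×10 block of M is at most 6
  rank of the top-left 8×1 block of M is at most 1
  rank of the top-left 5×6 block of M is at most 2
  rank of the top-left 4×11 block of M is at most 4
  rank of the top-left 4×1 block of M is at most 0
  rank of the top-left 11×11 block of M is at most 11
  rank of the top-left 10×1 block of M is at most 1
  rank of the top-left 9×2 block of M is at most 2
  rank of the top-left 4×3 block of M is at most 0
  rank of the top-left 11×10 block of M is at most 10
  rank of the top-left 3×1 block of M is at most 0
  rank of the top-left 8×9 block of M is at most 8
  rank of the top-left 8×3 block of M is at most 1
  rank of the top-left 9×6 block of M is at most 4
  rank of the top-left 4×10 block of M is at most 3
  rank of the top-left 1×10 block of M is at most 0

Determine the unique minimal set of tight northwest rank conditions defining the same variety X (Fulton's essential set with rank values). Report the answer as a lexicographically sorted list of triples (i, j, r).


Propagating the 30 rank bounds to every northwest block:

  R[1]: 0, 0, 0, 0, 0, 0, 0, 0, 0, 0, 1
  R[2]: 0, 0, 0, 1, 1, 1, 1, 1, 1, 1, 2
  R[3]: 0, 0, 0, 1, 1, 1, 1, 1, 2, 2, 3
  R[4]: 0, 0, 0, 1, 1, 1, 1, 2, 3, 3, 4
  R[5]: 1, 1, 1, 2, 2, 2, 2, 3, 4, 4, 5
  R[6]: 1, 1, 1, 2, 2, 2, 3, 4, 5, 5, 6
  R[7]: 1, 1, 1, 2, 2, 2, 3, 4, 5, 6, 7
  R[8]: 1, 1, 1, 2, 3, 3, 4, 5, 6, 7, 8
  R[9]: 1, 2, 2, 3, 4, 4, 5, 6, 7, 8, 9
  R[10]: 1, 2, 3, 4, 5, 5, 6, 7, 8, 9, 10
  R[11]: 1, 2, 3, 4, 5, 6, 7, 8, 9, 10, 11

reading off 1-entries of Δ²R: w = (11, 4, 9, 8, 1, 7, 10, 5, 2, 3, 6).

ℓ(w)=36; the 6 essential cells (i,j,r):

[(1, 10, 0), (3, 8, 1), (4, 3, 0), (4, 7, 1), (7, 6, 2), (8, 3, 1)]
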